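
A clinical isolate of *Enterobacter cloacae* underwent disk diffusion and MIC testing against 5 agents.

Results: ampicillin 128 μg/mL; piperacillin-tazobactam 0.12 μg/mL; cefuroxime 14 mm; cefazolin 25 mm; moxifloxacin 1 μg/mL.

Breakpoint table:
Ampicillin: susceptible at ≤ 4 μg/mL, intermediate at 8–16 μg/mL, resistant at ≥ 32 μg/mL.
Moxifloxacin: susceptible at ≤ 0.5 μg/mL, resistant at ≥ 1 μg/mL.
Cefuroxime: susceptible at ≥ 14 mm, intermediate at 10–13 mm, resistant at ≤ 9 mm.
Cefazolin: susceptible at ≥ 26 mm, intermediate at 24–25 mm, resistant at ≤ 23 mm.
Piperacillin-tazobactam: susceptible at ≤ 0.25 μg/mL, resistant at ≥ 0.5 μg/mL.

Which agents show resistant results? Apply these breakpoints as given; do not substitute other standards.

Ampicillin 128 μg/mL: ≥ 32 μg/mL ⇒ R
Piperacillin-tazobactam: 0.12 μg/mL is ≤ 0.25 μg/mL → Susceptible
Cefuroxime (14 mm) ≥ 14 mm → S
Cefazolin 25 mm: in 24–25 mm — I
Moxifloxacin 1 μg/mL: ≥ 1 μg/mL → Resistant

ampicillin, moxifloxacin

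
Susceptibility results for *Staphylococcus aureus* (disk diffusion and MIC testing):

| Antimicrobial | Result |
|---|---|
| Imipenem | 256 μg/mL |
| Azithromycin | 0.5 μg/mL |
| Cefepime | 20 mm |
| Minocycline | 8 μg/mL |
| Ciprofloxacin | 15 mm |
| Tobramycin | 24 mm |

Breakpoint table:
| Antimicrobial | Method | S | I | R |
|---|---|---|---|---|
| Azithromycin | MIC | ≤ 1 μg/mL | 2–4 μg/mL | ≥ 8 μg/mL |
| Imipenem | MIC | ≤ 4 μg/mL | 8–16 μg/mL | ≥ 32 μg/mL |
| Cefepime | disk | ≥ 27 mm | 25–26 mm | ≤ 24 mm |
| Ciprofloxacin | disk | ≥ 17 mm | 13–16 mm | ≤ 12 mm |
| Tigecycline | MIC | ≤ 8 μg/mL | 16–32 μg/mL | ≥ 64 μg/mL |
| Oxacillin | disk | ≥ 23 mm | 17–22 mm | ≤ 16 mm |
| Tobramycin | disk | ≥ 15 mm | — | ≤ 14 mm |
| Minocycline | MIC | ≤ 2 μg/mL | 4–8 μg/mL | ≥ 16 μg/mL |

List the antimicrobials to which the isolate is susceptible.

Imipenem (256 μg/mL) ≥ 32 μg/mL → resistant
Azithromycin: 0.5 μg/mL is ≤ 1 μg/mL — susceptible
Cefepime (20 mm) ≤ 24 mm → Resistant
Minocycline 8 μg/mL: in 4–8 μg/mL → intermediate
Ciprofloxacin 15 mm: in 13–16 mm → intermediate
Tobramycin (24 mm) ≥ 15 mm — S

azithromycin, tobramycin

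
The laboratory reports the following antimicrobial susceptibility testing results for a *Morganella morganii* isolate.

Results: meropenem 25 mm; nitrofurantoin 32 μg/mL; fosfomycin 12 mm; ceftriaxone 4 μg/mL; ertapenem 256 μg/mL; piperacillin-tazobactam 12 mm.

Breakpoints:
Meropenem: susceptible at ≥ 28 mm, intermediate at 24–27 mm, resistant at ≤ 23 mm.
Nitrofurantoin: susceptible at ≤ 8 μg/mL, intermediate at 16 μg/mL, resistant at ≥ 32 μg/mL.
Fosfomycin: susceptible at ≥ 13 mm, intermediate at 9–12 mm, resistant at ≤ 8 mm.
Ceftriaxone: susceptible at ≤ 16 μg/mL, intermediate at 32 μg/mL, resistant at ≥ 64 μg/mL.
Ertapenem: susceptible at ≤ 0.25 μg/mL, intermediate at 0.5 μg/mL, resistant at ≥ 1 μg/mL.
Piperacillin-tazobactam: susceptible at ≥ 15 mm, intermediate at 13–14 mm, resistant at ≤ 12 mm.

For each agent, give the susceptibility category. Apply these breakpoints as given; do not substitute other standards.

I, R, I, S, R, R

Meropenem (25 mm) in 24–27 mm ⇒ Intermediate
Nitrofurantoin: 32 μg/mL is ≥ 32 μg/mL — Resistant
Fosfomycin 12 mm: in 9–12 mm → I
Ceftriaxone 4 μg/mL: ≤ 16 μg/mL ⇒ S
Ertapenem (256 μg/mL) ≥ 1 μg/mL → R
Piperacillin-tazobactam: 12 mm is ≤ 12 mm → R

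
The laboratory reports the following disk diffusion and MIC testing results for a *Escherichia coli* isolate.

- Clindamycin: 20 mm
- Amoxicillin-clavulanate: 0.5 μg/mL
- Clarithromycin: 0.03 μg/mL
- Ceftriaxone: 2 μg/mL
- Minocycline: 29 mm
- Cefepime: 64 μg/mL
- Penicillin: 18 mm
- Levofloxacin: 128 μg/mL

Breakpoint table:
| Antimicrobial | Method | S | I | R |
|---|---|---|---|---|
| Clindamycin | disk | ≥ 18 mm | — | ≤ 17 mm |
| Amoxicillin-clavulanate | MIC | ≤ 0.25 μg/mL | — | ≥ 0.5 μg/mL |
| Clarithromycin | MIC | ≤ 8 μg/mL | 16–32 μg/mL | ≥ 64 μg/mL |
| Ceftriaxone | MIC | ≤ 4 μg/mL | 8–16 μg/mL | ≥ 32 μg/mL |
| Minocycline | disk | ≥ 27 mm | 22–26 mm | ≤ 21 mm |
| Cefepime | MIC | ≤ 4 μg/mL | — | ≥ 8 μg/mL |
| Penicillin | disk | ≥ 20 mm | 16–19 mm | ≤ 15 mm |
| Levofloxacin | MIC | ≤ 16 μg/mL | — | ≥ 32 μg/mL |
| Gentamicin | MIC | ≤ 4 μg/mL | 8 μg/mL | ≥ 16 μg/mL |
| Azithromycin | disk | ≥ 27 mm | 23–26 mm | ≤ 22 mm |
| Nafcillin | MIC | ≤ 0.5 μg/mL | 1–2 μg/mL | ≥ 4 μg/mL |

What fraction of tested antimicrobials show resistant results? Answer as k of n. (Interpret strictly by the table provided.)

3 of 8

Clindamycin (20 mm) ≥ 18 mm — S
Amoxicillin-clavulanate (0.5 μg/mL) ≥ 0.5 μg/mL — resistant
Clarithromycin 0.03 μg/mL: ≤ 8 μg/mL ⇒ Susceptible
Ceftriaxone: 2 μg/mL is ≤ 4 μg/mL — susceptible
Minocycline: 29 mm is ≥ 27 mm ⇒ Susceptible
Cefepime: 64 μg/mL is ≥ 8 μg/mL → R
Penicillin 18 mm: in 16–19 mm — intermediate
Levofloxacin: 128 μg/mL is ≥ 32 μg/mL — resistant
Resistant: 3/8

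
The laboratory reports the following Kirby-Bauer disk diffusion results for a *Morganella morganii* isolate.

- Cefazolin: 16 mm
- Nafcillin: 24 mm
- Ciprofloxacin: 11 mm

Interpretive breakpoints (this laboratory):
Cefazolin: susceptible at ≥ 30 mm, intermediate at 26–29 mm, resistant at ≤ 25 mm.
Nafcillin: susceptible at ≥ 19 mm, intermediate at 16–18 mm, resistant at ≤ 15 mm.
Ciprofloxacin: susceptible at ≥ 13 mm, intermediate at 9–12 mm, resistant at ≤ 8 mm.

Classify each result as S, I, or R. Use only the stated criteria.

Cefazolin 16 mm: ≤ 25 mm ⇒ R
Nafcillin 24 mm: ≥ 19 mm — S
Ciprofloxacin (11 mm) in 9–12 mm — I

R, S, I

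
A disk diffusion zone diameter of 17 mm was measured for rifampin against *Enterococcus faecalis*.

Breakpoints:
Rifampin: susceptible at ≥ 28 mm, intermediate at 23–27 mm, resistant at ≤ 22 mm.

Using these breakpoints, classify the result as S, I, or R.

Resistant

Rifampin (17 mm) ≤ 22 mm ⇒ resistant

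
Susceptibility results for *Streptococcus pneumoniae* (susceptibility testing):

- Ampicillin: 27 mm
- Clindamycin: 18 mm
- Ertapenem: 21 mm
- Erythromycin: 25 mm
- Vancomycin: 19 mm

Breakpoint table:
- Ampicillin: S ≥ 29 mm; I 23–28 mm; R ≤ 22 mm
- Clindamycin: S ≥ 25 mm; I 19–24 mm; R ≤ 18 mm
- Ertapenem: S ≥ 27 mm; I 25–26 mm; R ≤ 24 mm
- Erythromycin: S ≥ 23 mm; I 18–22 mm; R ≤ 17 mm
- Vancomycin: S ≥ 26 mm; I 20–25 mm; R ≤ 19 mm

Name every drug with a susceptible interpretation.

Ampicillin 27 mm: in 23–28 mm → I
Clindamycin: 18 mm is ≤ 18 mm — resistant
Ertapenem 21 mm: ≤ 24 mm ⇒ resistant
Erythromycin: 25 mm is ≥ 23 mm → susceptible
Vancomycin: 19 mm is ≤ 19 mm ⇒ resistant

erythromycin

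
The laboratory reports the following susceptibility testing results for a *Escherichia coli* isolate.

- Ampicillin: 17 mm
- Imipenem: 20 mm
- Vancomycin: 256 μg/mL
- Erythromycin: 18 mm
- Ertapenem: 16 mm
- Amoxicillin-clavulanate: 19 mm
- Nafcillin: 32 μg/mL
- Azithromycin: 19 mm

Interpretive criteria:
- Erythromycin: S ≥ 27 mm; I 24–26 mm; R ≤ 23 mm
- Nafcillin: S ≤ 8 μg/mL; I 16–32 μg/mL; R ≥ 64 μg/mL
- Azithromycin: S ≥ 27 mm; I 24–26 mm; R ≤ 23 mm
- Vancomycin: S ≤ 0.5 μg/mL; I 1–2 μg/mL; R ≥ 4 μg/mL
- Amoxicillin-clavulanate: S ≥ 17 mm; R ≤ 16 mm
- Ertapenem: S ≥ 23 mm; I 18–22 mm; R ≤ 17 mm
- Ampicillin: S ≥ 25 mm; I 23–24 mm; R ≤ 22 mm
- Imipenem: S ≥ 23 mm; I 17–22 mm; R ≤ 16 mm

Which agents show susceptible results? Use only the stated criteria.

amoxicillin-clavulanate

Ampicillin (17 mm) ≤ 22 mm → Resistant
Imipenem: 20 mm is in 17–22 mm → intermediate
Vancomycin: 256 μg/mL is ≥ 4 μg/mL ⇒ resistant
Erythromycin: 18 mm is ≤ 23 mm → Resistant
Ertapenem 16 mm: ≤ 17 mm ⇒ R
Amoxicillin-clavulanate: 19 mm is ≥ 17 mm ⇒ S
Nafcillin: 32 μg/mL is in 16–32 μg/mL — Intermediate
Azithromycin: 19 mm is ≤ 23 mm → R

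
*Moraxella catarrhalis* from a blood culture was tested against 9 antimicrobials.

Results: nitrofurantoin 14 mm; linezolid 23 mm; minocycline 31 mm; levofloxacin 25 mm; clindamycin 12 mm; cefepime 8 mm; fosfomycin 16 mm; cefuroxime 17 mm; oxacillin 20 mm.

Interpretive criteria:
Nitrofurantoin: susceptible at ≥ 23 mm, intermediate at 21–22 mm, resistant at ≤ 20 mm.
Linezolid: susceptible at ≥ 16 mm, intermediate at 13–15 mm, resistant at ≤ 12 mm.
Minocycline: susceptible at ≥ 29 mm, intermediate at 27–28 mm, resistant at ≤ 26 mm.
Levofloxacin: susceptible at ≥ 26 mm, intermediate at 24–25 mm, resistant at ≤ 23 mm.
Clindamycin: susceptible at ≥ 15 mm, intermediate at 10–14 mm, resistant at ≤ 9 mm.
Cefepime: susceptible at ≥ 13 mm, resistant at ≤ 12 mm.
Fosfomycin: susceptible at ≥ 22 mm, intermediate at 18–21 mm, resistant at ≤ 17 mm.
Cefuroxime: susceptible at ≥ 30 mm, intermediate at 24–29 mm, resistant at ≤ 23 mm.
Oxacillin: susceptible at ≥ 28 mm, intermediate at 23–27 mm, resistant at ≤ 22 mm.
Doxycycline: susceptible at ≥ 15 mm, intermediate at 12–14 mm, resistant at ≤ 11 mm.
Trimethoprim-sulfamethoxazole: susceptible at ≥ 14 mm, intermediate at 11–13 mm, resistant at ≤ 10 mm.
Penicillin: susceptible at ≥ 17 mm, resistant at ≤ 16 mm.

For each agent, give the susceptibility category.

R, S, S, I, I, R, R, R, R

Nitrofurantoin 14 mm: ≤ 20 mm ⇒ resistant
Linezolid (23 mm) ≥ 16 mm — susceptible
Minocycline: 31 mm is ≥ 29 mm → S
Levofloxacin 25 mm: in 24–25 mm → intermediate
Clindamycin: 12 mm is in 10–14 mm → intermediate
Cefepime: 8 mm is ≤ 12 mm ⇒ Resistant
Fosfomycin 16 mm: ≤ 17 mm → Resistant
Cefuroxime (17 mm) ≤ 23 mm → Resistant
Oxacillin 20 mm: ≤ 22 mm → R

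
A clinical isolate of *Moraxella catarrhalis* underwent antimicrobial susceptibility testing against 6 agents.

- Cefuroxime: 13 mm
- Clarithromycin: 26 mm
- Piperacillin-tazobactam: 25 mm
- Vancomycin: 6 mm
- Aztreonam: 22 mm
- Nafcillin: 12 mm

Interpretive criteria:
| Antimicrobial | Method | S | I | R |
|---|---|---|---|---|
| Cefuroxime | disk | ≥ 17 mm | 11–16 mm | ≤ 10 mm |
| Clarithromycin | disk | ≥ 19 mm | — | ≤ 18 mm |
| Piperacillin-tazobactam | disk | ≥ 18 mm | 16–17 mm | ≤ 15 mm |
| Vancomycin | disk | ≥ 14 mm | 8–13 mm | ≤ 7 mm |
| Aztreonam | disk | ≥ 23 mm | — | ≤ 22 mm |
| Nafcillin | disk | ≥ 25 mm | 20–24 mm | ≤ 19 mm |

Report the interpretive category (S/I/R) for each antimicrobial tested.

I, S, S, R, R, R

Cefuroxime (13 mm) in 11–16 mm — I
Clarithromycin 26 mm: ≥ 19 mm ⇒ susceptible
Piperacillin-tazobactam (25 mm) ≥ 18 mm ⇒ susceptible
Vancomycin: 6 mm is ≤ 7 mm → resistant
Aztreonam (22 mm) ≤ 22 mm ⇒ R
Nafcillin: 12 mm is ≤ 19 mm ⇒ resistant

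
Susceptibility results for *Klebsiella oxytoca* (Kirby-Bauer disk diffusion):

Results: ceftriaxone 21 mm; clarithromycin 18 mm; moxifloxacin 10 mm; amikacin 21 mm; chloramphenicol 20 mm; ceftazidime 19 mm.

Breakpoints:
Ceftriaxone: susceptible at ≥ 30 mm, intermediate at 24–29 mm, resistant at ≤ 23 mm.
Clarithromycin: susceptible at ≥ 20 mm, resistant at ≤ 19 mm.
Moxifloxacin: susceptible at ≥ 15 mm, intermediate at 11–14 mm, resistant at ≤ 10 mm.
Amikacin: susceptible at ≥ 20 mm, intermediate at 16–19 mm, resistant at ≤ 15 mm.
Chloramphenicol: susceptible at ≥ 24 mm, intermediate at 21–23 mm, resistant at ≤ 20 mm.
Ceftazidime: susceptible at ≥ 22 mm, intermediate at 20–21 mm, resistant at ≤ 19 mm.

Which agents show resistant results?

Ceftriaxone 21 mm: ≤ 23 mm ⇒ Resistant
Clarithromycin 18 mm: ≤ 19 mm ⇒ R
Moxifloxacin 10 mm: ≤ 10 mm ⇒ R
Amikacin: 21 mm is ≥ 20 mm — S
Chloramphenicol 20 mm: ≤ 20 mm — R
Ceftazidime: 19 mm is ≤ 19 mm ⇒ Resistant

ceftriaxone, clarithromycin, moxifloxacin, chloramphenicol, ceftazidime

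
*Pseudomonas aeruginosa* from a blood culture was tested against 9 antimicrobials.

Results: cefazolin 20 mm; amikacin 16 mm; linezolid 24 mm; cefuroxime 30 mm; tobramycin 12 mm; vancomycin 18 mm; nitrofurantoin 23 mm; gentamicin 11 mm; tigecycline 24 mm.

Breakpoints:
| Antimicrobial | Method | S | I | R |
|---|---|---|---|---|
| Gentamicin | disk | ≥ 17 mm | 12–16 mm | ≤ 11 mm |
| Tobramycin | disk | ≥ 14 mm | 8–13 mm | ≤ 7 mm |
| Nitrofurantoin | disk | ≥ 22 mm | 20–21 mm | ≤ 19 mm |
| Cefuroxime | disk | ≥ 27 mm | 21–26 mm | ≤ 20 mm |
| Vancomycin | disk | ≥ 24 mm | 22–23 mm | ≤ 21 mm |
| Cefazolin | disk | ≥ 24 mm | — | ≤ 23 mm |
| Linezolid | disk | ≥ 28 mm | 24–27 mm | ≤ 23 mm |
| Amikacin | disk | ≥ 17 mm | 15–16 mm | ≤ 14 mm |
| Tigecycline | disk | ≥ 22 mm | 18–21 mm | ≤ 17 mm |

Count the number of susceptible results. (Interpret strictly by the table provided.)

Cefazolin: 20 mm is ≤ 23 mm — resistant
Amikacin: 16 mm is in 15–16 mm ⇒ Intermediate
Linezolid (24 mm) in 24–27 mm ⇒ intermediate
Cefuroxime (30 mm) ≥ 27 mm ⇒ S
Tobramycin: 12 mm is in 8–13 mm ⇒ intermediate
Vancomycin: 18 mm is ≤ 21 mm ⇒ R
Nitrofurantoin: 23 mm is ≥ 22 mm → Susceptible
Gentamicin 11 mm: ≤ 11 mm → Resistant
Tigecycline (24 mm) ≥ 22 mm → susceptible
Susceptible: 3

3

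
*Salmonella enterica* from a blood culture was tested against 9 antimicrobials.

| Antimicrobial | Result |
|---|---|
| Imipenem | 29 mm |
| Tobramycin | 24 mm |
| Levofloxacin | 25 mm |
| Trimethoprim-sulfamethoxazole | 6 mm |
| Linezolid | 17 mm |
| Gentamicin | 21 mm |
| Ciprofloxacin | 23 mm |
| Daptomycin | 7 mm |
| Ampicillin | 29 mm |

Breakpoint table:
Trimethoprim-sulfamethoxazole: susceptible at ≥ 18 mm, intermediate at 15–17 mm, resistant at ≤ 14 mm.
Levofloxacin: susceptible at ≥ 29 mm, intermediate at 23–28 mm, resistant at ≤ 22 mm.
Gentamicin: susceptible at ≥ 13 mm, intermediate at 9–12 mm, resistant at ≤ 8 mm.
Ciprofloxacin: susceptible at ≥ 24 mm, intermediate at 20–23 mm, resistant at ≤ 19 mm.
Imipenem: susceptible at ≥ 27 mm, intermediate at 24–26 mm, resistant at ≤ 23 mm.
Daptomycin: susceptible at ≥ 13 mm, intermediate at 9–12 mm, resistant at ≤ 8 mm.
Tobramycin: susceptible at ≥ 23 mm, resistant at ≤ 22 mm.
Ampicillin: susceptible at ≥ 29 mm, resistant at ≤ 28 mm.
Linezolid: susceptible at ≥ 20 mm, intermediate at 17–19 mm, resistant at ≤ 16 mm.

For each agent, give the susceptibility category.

Imipenem (29 mm) ≥ 27 mm → susceptible
Tobramycin 24 mm: ≥ 23 mm — susceptible
Levofloxacin 25 mm: in 23–28 mm ⇒ Intermediate
Trimethoprim-sulfamethoxazole: 6 mm is ≤ 14 mm ⇒ R
Linezolid: 17 mm is in 17–19 mm — intermediate
Gentamicin: 21 mm is ≥ 13 mm — susceptible
Ciprofloxacin (23 mm) in 20–23 mm → intermediate
Daptomycin 7 mm: ≤ 8 mm ⇒ resistant
Ampicillin (29 mm) ≥ 29 mm → susceptible

S, S, I, R, I, S, I, R, S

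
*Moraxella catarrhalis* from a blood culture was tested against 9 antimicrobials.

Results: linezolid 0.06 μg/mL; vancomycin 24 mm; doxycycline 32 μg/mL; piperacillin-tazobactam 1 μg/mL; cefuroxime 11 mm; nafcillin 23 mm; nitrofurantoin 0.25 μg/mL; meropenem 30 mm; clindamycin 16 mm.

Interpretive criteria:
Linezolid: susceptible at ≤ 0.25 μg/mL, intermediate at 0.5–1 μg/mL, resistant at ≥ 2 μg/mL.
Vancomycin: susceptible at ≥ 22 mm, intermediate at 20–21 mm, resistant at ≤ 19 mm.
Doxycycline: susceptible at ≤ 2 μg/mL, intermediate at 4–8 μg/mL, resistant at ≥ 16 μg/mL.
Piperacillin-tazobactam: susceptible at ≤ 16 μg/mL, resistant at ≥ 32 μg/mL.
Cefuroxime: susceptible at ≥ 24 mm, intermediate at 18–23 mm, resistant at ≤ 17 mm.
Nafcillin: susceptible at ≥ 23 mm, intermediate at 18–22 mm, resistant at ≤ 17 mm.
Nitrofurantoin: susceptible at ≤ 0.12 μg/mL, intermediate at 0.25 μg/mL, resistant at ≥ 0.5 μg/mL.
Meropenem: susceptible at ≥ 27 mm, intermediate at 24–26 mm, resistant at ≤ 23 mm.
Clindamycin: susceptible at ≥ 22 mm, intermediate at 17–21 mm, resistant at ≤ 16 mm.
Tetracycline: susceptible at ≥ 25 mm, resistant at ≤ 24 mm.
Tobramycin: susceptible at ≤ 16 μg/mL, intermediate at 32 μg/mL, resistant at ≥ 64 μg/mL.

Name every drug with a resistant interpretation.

doxycycline, cefuroxime, clindamycin

Linezolid 0.06 μg/mL: ≤ 0.25 μg/mL — Susceptible
Vancomycin (24 mm) ≥ 22 mm → Susceptible
Doxycycline 32 μg/mL: ≥ 16 μg/mL → Resistant
Piperacillin-tazobactam 1 μg/mL: ≤ 16 μg/mL ⇒ S
Cefuroxime (11 mm) ≤ 17 mm — resistant
Nafcillin (23 mm) ≥ 23 mm ⇒ Susceptible
Nitrofurantoin: 0.25 μg/mL is = 0.25 μg/mL → Intermediate
Meropenem (30 mm) ≥ 27 mm → Susceptible
Clindamycin (16 mm) ≤ 16 mm → Resistant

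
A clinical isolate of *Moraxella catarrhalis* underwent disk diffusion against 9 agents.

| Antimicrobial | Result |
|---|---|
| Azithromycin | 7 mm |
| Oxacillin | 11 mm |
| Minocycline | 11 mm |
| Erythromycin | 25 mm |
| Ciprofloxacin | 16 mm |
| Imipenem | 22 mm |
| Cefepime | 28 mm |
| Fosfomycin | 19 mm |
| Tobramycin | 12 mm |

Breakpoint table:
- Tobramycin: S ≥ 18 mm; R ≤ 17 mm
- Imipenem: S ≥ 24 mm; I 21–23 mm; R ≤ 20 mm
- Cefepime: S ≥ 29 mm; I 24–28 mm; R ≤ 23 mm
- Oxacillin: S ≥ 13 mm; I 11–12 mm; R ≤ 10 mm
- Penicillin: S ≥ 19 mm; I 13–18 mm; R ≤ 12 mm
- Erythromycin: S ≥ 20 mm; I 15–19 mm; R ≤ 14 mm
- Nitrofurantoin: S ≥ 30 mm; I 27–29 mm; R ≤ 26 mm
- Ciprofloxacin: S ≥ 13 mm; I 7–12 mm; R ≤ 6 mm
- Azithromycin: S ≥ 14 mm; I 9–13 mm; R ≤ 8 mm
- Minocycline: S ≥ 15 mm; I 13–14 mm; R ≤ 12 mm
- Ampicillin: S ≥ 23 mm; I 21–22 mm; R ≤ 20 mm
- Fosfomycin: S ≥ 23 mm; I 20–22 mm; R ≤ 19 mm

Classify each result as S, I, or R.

Azithromycin: 7 mm is ≤ 8 mm — Resistant
Oxacillin: 11 mm is in 11–12 mm — Intermediate
Minocycline 11 mm: ≤ 12 mm ⇒ Resistant
Erythromycin 25 mm: ≥ 20 mm → S
Ciprofloxacin (16 mm) ≥ 13 mm — susceptible
Imipenem: 22 mm is in 21–23 mm → I
Cefepime 28 mm: in 24–28 mm → intermediate
Fosfomycin 19 mm: ≤ 19 mm — R
Tobramycin (12 mm) ≤ 17 mm ⇒ R

R, I, R, S, S, I, I, R, R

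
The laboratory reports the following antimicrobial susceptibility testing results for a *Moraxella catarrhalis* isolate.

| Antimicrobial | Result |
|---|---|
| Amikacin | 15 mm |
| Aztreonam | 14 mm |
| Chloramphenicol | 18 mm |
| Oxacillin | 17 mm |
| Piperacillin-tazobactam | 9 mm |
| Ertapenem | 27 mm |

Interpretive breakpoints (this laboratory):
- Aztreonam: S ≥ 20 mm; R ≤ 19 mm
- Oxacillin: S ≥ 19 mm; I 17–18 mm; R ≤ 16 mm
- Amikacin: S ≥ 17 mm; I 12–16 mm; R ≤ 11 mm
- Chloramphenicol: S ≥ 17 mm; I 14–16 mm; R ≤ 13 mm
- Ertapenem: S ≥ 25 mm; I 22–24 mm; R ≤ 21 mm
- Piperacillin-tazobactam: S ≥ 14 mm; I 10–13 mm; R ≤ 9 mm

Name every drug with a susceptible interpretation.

Amikacin: 15 mm is in 12–16 mm → I
Aztreonam: 14 mm is ≤ 19 mm — R
Chloramphenicol (18 mm) ≥ 17 mm — Susceptible
Oxacillin (17 mm) in 17–18 mm ⇒ I
Piperacillin-tazobactam (9 mm) ≤ 9 mm → resistant
Ertapenem (27 mm) ≥ 25 mm → Susceptible

chloramphenicol, ertapenem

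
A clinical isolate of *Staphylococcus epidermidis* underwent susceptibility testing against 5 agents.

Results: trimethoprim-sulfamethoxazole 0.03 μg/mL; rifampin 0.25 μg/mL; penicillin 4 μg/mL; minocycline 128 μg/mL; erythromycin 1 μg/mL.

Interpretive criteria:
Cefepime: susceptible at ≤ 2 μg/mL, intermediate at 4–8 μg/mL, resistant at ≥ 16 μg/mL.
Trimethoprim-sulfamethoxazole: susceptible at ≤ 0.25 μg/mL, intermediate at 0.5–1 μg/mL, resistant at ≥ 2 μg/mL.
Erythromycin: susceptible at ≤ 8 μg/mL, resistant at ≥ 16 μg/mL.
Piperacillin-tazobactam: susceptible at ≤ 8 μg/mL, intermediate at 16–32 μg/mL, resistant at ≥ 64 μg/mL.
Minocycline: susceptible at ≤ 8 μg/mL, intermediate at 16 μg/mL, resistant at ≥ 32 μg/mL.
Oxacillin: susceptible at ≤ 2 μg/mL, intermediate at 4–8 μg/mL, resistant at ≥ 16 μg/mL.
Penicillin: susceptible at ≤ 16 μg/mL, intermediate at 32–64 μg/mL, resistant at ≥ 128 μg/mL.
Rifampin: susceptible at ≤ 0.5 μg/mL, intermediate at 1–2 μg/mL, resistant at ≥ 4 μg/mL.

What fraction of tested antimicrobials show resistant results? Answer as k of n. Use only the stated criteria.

1 of 5

Trimethoprim-sulfamethoxazole 0.03 μg/mL: ≤ 0.25 μg/mL — susceptible
Rifampin 0.25 μg/mL: ≤ 0.5 μg/mL — S
Penicillin (4 μg/mL) ≤ 16 μg/mL ⇒ susceptible
Minocycline 128 μg/mL: ≥ 32 μg/mL ⇒ resistant
Erythromycin 1 μg/mL: ≤ 8 μg/mL ⇒ S
Resistant: 1/5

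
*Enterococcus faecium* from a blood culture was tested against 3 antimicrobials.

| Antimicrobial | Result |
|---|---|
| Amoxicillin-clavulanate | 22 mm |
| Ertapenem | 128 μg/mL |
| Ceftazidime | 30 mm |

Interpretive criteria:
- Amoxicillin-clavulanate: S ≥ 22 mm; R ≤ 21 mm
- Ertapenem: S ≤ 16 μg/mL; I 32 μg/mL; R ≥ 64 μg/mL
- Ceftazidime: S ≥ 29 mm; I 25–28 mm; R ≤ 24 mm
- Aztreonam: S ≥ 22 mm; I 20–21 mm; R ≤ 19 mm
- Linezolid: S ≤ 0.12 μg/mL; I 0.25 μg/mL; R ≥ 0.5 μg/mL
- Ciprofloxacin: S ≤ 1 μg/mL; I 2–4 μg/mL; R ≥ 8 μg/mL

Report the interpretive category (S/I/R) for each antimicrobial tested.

Amoxicillin-clavulanate: 22 mm is ≥ 22 mm — susceptible
Ertapenem 128 μg/mL: ≥ 64 μg/mL — R
Ceftazidime: 30 mm is ≥ 29 mm → susceptible

S, R, S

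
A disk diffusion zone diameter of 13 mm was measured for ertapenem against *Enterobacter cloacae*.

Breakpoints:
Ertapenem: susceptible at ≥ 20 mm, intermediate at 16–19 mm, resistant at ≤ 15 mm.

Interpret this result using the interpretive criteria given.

Ertapenem (13 mm) ≤ 15 mm → Resistant

Resistant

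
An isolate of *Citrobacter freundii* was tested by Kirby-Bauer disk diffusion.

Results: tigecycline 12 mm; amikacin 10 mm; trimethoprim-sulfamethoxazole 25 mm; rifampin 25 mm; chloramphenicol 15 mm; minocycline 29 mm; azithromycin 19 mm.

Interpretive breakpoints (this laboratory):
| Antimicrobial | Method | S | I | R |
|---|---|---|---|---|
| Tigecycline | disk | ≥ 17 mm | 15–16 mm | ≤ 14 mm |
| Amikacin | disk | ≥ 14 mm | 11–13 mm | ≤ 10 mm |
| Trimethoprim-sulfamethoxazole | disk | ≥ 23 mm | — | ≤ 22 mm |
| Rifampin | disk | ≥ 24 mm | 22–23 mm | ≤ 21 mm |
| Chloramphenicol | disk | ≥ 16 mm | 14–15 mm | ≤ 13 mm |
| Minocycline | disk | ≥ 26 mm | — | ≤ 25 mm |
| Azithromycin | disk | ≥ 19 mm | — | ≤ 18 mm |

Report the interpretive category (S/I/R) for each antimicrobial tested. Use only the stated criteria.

Tigecycline 12 mm: ≤ 14 mm — Resistant
Amikacin (10 mm) ≤ 10 mm → R
Trimethoprim-sulfamethoxazole: 25 mm is ≥ 23 mm — susceptible
Rifampin 25 mm: ≥ 24 mm → S
Chloramphenicol (15 mm) in 14–15 mm ⇒ intermediate
Minocycline (29 mm) ≥ 26 mm ⇒ S
Azithromycin 19 mm: ≥ 19 mm ⇒ Susceptible

R, R, S, S, I, S, S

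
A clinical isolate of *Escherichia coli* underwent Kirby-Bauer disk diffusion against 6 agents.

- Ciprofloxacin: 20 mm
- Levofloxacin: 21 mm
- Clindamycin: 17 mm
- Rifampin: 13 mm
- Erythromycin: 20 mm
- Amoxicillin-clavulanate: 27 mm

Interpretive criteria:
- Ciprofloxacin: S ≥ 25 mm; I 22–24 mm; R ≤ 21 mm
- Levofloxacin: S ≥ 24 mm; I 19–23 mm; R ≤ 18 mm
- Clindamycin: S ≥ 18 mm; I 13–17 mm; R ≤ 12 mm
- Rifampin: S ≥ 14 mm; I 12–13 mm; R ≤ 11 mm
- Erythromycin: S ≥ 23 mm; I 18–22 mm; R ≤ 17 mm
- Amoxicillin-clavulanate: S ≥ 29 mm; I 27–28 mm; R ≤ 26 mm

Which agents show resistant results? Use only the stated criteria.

ciprofloxacin

Ciprofloxacin: 20 mm is ≤ 21 mm → Resistant
Levofloxacin 21 mm: in 19–23 mm — intermediate
Clindamycin 17 mm: in 13–17 mm ⇒ Intermediate
Rifampin: 13 mm is in 12–13 mm → intermediate
Erythromycin (20 mm) in 18–22 mm — Intermediate
Amoxicillin-clavulanate 27 mm: in 27–28 mm → Intermediate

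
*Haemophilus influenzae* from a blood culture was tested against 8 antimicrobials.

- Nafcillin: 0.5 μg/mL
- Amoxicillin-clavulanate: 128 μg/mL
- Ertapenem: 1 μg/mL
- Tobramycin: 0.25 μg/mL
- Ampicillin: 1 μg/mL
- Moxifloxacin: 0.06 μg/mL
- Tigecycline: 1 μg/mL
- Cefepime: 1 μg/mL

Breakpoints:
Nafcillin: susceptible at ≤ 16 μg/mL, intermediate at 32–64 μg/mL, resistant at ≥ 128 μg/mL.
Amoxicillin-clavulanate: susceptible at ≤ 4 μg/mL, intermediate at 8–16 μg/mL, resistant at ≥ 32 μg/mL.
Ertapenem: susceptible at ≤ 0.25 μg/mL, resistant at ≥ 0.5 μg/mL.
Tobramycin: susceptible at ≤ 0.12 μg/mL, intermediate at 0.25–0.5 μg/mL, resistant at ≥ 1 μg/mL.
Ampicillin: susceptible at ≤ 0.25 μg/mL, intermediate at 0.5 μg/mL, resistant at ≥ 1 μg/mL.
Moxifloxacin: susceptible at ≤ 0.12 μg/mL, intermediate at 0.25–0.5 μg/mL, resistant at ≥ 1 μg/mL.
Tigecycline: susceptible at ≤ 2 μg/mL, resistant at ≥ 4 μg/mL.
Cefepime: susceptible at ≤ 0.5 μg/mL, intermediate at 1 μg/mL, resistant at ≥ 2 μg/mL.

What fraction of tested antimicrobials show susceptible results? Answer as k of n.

Nafcillin: 0.5 μg/mL is ≤ 16 μg/mL — susceptible
Amoxicillin-clavulanate: 128 μg/mL is ≥ 32 μg/mL ⇒ R
Ertapenem 1 μg/mL: ≥ 0.5 μg/mL — resistant
Tobramycin: 0.25 μg/mL is in 0.25–0.5 μg/mL ⇒ I
Ampicillin: 1 μg/mL is ≥ 1 μg/mL ⇒ Resistant
Moxifloxacin: 0.06 μg/mL is ≤ 0.12 μg/mL → S
Tigecycline 1 μg/mL: ≤ 2 μg/mL — susceptible
Cefepime (1 μg/mL) = 1 μg/mL ⇒ I
Susceptible: 3/8

3 of 8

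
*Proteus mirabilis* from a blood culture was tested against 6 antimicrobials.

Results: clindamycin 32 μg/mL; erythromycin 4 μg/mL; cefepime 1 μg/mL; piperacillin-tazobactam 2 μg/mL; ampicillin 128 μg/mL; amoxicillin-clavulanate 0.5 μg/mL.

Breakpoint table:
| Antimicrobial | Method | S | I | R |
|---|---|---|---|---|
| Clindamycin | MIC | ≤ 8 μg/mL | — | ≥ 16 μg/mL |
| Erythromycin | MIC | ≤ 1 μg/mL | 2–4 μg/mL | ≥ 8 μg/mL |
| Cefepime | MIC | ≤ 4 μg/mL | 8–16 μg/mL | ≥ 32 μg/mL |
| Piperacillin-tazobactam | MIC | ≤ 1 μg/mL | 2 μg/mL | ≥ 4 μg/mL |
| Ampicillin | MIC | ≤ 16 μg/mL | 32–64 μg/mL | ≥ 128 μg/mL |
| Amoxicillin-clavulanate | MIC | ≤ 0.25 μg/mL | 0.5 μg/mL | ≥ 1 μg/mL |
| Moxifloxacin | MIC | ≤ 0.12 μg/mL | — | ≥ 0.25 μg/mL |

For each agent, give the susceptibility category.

R, I, S, I, R, I

Clindamycin (32 μg/mL) ≥ 16 μg/mL — R
Erythromycin (4 μg/mL) in 2–4 μg/mL ⇒ Intermediate
Cefepime: 1 μg/mL is ≤ 4 μg/mL → susceptible
Piperacillin-tazobactam (2 μg/mL) = 2 μg/mL ⇒ Intermediate
Ampicillin 128 μg/mL: ≥ 128 μg/mL ⇒ Resistant
Amoxicillin-clavulanate 0.5 μg/mL: = 0.5 μg/mL — intermediate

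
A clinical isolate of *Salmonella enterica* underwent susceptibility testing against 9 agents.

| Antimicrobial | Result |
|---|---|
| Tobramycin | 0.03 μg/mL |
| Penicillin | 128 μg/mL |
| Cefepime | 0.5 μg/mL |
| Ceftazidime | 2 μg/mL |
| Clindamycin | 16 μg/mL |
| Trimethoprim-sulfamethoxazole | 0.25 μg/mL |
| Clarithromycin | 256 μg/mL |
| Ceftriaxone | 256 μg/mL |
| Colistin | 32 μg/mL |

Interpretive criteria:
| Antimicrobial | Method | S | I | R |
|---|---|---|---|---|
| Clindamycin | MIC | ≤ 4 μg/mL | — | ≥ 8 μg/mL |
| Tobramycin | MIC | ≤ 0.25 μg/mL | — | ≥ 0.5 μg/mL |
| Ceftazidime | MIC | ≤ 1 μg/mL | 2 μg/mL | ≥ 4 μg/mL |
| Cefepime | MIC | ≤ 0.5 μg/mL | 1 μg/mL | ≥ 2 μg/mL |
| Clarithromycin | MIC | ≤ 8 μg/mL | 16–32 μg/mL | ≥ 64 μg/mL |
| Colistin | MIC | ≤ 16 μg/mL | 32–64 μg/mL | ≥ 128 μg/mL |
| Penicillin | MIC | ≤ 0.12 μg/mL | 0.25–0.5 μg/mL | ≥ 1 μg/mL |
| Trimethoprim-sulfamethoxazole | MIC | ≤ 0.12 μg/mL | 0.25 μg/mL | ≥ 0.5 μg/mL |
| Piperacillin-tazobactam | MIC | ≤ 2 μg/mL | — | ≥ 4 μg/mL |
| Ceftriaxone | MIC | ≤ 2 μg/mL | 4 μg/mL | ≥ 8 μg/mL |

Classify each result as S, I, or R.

Tobramycin (0.03 μg/mL) ≤ 0.25 μg/mL ⇒ Susceptible
Penicillin: 128 μg/mL is ≥ 1 μg/mL — Resistant
Cefepime: 0.5 μg/mL is ≤ 0.5 μg/mL ⇒ Susceptible
Ceftazidime 2 μg/mL: = 2 μg/mL → intermediate
Clindamycin (16 μg/mL) ≥ 8 μg/mL — R
Trimethoprim-sulfamethoxazole (0.25 μg/mL) = 0.25 μg/mL — I
Clarithromycin: 256 μg/mL is ≥ 64 μg/mL ⇒ R
Ceftriaxone (256 μg/mL) ≥ 8 μg/mL → R
Colistin 32 μg/mL: in 32–64 μg/mL — intermediate

S, R, S, I, R, I, R, R, I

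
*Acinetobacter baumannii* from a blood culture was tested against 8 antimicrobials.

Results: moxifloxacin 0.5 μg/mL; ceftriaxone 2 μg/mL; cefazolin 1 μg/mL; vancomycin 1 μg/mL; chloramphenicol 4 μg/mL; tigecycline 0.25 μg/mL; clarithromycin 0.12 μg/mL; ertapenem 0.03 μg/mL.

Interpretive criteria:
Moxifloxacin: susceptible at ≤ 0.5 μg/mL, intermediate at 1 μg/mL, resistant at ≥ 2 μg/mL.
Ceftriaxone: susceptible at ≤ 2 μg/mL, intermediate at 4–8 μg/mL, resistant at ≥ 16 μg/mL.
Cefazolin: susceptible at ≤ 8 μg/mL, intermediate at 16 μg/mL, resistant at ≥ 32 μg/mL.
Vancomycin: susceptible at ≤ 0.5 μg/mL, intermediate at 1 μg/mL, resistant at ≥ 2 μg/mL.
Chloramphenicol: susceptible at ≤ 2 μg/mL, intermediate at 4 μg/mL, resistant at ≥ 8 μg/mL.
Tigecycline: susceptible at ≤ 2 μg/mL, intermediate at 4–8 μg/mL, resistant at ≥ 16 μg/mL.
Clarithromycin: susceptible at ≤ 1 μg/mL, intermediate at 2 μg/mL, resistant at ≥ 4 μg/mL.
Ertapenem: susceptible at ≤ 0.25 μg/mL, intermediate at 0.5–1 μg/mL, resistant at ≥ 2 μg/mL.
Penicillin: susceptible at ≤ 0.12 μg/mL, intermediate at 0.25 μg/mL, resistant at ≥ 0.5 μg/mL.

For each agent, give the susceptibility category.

Moxifloxacin (0.5 μg/mL) ≤ 0.5 μg/mL — S
Ceftriaxone (2 μg/mL) ≤ 2 μg/mL → Susceptible
Cefazolin: 1 μg/mL is ≤ 8 μg/mL → Susceptible
Vancomycin 1 μg/mL: = 1 μg/mL → Intermediate
Chloramphenicol (4 μg/mL) = 4 μg/mL — intermediate
Tigecycline (0.25 μg/mL) ≤ 2 μg/mL → S
Clarithromycin (0.12 μg/mL) ≤ 1 μg/mL ⇒ S
Ertapenem: 0.03 μg/mL is ≤ 0.25 μg/mL — S

S, S, S, I, I, S, S, S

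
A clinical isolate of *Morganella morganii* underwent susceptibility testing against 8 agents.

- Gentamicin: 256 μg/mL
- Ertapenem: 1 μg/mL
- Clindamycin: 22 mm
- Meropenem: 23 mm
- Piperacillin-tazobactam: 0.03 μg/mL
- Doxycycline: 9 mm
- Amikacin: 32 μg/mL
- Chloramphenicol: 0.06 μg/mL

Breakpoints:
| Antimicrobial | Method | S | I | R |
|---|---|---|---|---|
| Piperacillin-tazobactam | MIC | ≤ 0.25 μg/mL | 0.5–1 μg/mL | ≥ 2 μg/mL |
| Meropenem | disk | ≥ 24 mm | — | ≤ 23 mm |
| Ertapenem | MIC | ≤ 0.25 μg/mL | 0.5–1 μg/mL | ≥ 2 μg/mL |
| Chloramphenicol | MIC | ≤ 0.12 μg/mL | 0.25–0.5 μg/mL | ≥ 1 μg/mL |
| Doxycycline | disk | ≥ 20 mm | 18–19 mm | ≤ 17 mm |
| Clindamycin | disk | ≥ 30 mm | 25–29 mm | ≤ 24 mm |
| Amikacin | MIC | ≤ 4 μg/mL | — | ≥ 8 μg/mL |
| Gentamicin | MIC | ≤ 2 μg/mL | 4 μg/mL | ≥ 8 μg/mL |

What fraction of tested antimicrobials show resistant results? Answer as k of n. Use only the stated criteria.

5 of 8

Gentamicin (256 μg/mL) ≥ 8 μg/mL ⇒ resistant
Ertapenem (1 μg/mL) in 0.5–1 μg/mL ⇒ I
Clindamycin 22 mm: ≤ 24 mm → Resistant
Meropenem 23 mm: ≤ 23 mm — resistant
Piperacillin-tazobactam 0.03 μg/mL: ≤ 0.25 μg/mL ⇒ susceptible
Doxycycline 9 mm: ≤ 17 mm → R
Amikacin 32 μg/mL: ≥ 8 μg/mL — R
Chloramphenicol (0.06 μg/mL) ≤ 0.12 μg/mL ⇒ susceptible
Resistant: 5/8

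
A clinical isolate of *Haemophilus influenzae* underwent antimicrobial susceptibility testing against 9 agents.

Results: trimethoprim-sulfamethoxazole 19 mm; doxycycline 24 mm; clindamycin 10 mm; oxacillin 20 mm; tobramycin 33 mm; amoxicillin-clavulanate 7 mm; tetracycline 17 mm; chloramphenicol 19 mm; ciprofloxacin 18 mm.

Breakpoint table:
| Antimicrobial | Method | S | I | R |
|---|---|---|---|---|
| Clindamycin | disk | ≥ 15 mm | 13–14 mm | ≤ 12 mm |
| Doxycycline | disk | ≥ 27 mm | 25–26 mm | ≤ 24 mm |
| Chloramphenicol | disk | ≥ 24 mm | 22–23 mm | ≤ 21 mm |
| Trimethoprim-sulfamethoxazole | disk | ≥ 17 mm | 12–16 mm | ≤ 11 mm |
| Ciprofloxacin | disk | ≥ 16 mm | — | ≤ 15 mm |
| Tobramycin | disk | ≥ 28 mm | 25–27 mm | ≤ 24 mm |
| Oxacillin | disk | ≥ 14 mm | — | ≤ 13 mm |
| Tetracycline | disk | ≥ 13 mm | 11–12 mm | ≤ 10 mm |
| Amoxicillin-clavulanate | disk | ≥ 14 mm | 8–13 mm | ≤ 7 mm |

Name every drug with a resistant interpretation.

Trimethoprim-sulfamethoxazole: 19 mm is ≥ 17 mm → susceptible
Doxycycline 24 mm: ≤ 24 mm → R
Clindamycin (10 mm) ≤ 12 mm — Resistant
Oxacillin (20 mm) ≥ 14 mm ⇒ susceptible
Tobramycin (33 mm) ≥ 28 mm ⇒ Susceptible
Amoxicillin-clavulanate: 7 mm is ≤ 7 mm → R
Tetracycline 17 mm: ≥ 13 mm → Susceptible
Chloramphenicol: 19 mm is ≤ 21 mm → Resistant
Ciprofloxacin (18 mm) ≥ 16 mm → Susceptible

doxycycline, clindamycin, amoxicillin-clavulanate, chloramphenicol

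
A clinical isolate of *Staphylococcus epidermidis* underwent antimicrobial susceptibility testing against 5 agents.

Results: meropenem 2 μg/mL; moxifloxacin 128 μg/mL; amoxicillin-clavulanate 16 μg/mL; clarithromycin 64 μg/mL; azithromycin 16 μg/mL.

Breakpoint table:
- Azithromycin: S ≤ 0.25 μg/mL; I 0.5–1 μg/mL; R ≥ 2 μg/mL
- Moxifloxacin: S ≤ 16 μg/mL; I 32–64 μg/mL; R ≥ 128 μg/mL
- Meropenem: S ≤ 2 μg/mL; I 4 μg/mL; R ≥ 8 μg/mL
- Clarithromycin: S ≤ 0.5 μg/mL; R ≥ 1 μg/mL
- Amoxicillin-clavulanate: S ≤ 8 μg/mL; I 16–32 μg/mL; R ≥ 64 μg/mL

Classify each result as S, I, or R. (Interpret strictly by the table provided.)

S, R, I, R, R

Meropenem: 2 μg/mL is ≤ 2 μg/mL ⇒ Susceptible
Moxifloxacin: 128 μg/mL is ≥ 128 μg/mL ⇒ resistant
Amoxicillin-clavulanate: 16 μg/mL is in 16–32 μg/mL → intermediate
Clarithromycin: 64 μg/mL is ≥ 1 μg/mL → resistant
Azithromycin: 16 μg/mL is ≥ 2 μg/mL — R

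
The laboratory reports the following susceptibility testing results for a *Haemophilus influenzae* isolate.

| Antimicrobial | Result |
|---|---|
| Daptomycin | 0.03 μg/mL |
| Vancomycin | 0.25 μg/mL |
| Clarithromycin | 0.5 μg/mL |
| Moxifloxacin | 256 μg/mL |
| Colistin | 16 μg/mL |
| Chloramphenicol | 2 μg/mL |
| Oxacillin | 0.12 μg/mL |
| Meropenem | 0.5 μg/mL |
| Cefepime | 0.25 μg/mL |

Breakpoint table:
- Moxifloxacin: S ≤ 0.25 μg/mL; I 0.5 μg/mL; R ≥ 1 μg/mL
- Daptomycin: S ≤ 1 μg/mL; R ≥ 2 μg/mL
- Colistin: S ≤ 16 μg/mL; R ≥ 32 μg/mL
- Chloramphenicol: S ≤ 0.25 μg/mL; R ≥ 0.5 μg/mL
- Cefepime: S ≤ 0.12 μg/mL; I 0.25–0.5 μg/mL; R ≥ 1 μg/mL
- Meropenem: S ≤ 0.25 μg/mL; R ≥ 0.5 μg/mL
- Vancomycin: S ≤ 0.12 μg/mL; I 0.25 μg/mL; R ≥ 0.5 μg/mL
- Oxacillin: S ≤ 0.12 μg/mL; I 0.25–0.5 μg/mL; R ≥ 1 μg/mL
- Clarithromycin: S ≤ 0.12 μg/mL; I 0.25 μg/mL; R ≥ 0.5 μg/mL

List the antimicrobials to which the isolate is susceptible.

daptomycin, colistin, oxacillin

Daptomycin (0.03 μg/mL) ≤ 1 μg/mL — S
Vancomycin: 0.25 μg/mL is = 0.25 μg/mL → I
Clarithromycin 0.5 μg/mL: ≥ 0.5 μg/mL — Resistant
Moxifloxacin 256 μg/mL: ≥ 1 μg/mL ⇒ resistant
Colistin: 16 μg/mL is ≤ 16 μg/mL — Susceptible
Chloramphenicol 2 μg/mL: ≥ 0.5 μg/mL → R
Oxacillin: 0.12 μg/mL is ≤ 0.12 μg/mL → Susceptible
Meropenem (0.5 μg/mL) ≥ 0.5 μg/mL ⇒ resistant
Cefepime (0.25 μg/mL) in 0.25–0.5 μg/mL → intermediate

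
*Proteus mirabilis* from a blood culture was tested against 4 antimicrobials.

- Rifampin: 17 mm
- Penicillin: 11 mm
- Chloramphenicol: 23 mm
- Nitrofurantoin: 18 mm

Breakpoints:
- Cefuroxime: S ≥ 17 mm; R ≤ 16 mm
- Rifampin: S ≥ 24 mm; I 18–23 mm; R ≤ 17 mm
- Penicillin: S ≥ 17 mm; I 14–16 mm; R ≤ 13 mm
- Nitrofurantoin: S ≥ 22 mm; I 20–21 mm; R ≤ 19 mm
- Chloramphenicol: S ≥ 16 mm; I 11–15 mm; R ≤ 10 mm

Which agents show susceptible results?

Rifampin (17 mm) ≤ 17 mm ⇒ R
Penicillin 11 mm: ≤ 13 mm ⇒ Resistant
Chloramphenicol 23 mm: ≥ 16 mm — S
Nitrofurantoin (18 mm) ≤ 19 mm → resistant

chloramphenicol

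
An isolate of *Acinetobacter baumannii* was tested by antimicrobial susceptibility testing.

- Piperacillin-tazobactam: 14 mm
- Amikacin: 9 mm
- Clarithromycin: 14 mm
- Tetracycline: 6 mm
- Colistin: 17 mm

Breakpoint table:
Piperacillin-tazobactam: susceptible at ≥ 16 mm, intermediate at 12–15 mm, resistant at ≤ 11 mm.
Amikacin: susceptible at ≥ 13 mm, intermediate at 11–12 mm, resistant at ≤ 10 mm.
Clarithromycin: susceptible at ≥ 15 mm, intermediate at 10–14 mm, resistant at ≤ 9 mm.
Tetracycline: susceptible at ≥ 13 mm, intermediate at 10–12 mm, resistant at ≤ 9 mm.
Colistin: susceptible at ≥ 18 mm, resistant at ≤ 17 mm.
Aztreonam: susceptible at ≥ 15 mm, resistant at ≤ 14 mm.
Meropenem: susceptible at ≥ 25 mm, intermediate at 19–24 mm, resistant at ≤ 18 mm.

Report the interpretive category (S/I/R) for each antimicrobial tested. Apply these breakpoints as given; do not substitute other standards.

Piperacillin-tazobactam: 14 mm is in 12–15 mm ⇒ intermediate
Amikacin (9 mm) ≤ 10 mm ⇒ R
Clarithromycin (14 mm) in 10–14 mm — I
Tetracycline 6 mm: ≤ 9 mm — resistant
Colistin: 17 mm is ≤ 17 mm → resistant

I, R, I, R, R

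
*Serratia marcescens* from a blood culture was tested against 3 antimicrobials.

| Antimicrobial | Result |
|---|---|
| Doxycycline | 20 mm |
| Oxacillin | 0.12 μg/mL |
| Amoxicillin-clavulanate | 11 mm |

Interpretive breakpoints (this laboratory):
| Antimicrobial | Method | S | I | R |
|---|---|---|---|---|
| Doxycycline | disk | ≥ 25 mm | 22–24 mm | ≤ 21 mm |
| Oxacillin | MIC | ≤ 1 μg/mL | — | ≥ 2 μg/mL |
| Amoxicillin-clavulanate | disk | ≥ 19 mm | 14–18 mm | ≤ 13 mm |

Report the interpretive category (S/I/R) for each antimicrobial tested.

Doxycycline (20 mm) ≤ 21 mm → Resistant
Oxacillin: 0.12 μg/mL is ≤ 1 μg/mL → S
Amoxicillin-clavulanate (11 mm) ≤ 13 mm ⇒ resistant

R, S, R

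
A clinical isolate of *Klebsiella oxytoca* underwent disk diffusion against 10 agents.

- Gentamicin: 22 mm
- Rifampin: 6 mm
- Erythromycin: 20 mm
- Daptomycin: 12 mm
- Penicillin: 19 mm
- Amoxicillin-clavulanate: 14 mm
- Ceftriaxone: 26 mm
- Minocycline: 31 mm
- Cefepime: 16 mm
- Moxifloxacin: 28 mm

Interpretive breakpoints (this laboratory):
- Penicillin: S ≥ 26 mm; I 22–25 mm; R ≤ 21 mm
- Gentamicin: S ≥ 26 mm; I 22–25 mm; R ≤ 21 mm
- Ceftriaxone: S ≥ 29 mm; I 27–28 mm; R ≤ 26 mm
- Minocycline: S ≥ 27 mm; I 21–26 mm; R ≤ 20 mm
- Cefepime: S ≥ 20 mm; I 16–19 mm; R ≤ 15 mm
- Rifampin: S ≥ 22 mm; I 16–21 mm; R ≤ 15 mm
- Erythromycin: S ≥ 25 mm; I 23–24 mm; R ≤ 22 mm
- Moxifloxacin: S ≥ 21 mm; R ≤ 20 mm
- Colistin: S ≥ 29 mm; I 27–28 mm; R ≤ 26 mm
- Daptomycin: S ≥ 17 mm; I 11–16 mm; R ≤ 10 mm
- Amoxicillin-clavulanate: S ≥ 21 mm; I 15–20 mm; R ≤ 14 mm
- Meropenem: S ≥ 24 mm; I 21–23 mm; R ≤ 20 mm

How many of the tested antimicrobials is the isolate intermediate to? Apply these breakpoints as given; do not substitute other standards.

3

Gentamicin 22 mm: in 22–25 mm — I
Rifampin: 6 mm is ≤ 15 mm — resistant
Erythromycin 20 mm: ≤ 22 mm ⇒ resistant
Daptomycin (12 mm) in 11–16 mm ⇒ I
Penicillin: 19 mm is ≤ 21 mm → resistant
Amoxicillin-clavulanate (14 mm) ≤ 14 mm ⇒ R
Ceftriaxone 26 mm: ≤ 26 mm → R
Minocycline: 31 mm is ≥ 27 mm → susceptible
Cefepime (16 mm) in 16–19 mm → I
Moxifloxacin 28 mm: ≥ 21 mm ⇒ S
Intermediate: 3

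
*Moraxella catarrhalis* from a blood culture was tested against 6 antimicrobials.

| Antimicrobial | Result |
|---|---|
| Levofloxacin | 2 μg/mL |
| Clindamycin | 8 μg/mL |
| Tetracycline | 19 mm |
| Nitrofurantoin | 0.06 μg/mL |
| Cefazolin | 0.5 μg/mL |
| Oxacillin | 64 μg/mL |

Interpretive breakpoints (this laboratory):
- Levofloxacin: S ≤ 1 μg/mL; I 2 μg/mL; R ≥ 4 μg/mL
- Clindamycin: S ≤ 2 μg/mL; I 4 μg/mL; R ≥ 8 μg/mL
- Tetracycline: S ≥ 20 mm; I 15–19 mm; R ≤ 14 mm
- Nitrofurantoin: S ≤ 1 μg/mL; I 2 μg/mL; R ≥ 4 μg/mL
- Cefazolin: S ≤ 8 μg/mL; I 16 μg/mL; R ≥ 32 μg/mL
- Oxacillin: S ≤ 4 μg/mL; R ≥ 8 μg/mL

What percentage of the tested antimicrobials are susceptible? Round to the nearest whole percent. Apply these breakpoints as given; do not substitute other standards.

Levofloxacin: 2 μg/mL is = 2 μg/mL ⇒ I
Clindamycin 8 μg/mL: ≥ 8 μg/mL → Resistant
Tetracycline: 19 mm is in 15–19 mm → intermediate
Nitrofurantoin 0.06 μg/mL: ≤ 1 μg/mL ⇒ S
Cefazolin: 0.5 μg/mL is ≤ 8 μg/mL ⇒ S
Oxacillin 64 μg/mL: ≥ 8 μg/mL → Resistant
Susceptible: 2/6

33%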